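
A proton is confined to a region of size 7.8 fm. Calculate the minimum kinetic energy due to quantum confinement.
85.264 keV

Using the uncertainty principle:

1. Position uncertainty: Δx ≈ 7.800e-15 m
2. Minimum momentum uncertainty: Δp = ℏ/(2Δx) = 6.760e-21 kg·m/s
3. Minimum kinetic energy:
   KE = (Δp)²/(2m) = (6.760e-21)²/(2 × 1.673e-27 kg)
   KE = 1.366e-14 J = 85.264 keV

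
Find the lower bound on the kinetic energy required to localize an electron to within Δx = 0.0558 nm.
3.059 eV

Localizing a particle requires giving it sufficient momentum uncertainty:

1. From uncertainty principle: Δp ≥ ℏ/(2Δx)
   Δp_min = (1.055e-34 J·s) / (2 × 5.580e-11 m)
   Δp_min = 9.450e-25 kg·m/s

2. This momentum uncertainty corresponds to kinetic energy:
   KE ≈ (Δp)²/(2m) = (9.450e-25)²/(2 × 9.109e-31 kg)
   KE = 4.901e-19 J = 3.059 eV

Tighter localization requires more energy.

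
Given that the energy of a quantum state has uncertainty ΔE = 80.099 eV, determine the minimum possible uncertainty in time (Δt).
4.109 as

Using the energy-time uncertainty principle:
ΔEΔt ≥ ℏ/2

The minimum uncertainty in time is:
Δt_min = ℏ/(2ΔE)
Δt_min = (1.055e-34 J·s) / (2 × 1.283e-17 J)
Δt_min = 4.109e-18 s = 4.109 as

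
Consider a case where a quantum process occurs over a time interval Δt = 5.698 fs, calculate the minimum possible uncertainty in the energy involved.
57.758 meV

Using the energy-time uncertainty principle:
ΔEΔt ≥ ℏ/2

The minimum uncertainty in energy is:
ΔE_min = ℏ/(2Δt)
ΔE_min = (1.055e-34 J·s) / (2 × 5.698e-15 s)
ΔE_min = 9.254e-21 J = 57.758 meV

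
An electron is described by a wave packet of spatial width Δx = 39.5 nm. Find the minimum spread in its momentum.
1.335 × 10^-27 kg·m/s

For a wave packet, the spatial width Δx and momentum spread Δp are related by the uncertainty principle:
ΔxΔp ≥ ℏ/2

The minimum momentum spread is:
Δp_min = ℏ/(2Δx)
Δp_min = (1.055e-34 J·s) / (2 × 3.950e-08 m)
Δp_min = 1.335e-27 kg·m/s

A wave packet cannot have both a well-defined position and well-defined momentum.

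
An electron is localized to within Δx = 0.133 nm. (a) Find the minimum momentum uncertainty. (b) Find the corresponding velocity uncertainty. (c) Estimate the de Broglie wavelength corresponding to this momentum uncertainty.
(a) Δp_min = 3.965 × 10^-25 kg·m/s
(b) Δv_min = 435.217 km/s
(c) λ_dB = 1.671 nm

Step-by-step:

(a) From the uncertainty principle:
Δp_min = ℏ/(2Δx) = (1.055e-34 J·s)/(2 × 1.330e-10 m) = 3.965e-25 kg·m/s

(b) The velocity uncertainty:
Δv = Δp/m = (3.965e-25 kg·m/s)/(9.109e-31 kg) = 4.352e+05 m/s = 435.217 km/s

(c) The de Broglie wavelength for this momentum:
λ = h/p = (6.626e-34 J·s)/(3.965e-25 kg·m/s) = 1.671e-09 m = 1.671 nm

Note: The de Broglie wavelength is comparable to the localization size, as expected from wave-particle duality.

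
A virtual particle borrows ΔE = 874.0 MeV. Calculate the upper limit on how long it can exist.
3.766 × 10^-25 s

Using the energy-time uncertainty principle:
ΔEΔt ≥ ℏ/2

For a virtual particle borrowing energy ΔE, the maximum lifetime is:
Δt_max = ℏ/(2ΔE)

Converting energy:
ΔE = 874.0 MeV = 1.400e-10 J

Δt_max = (1.055e-34 J·s) / (2 × 1.400e-10 J)
Δt_max = 3.766e-25 s = 3.766 × 10^-25 s

Virtual particles with higher borrowed energy exist for shorter times.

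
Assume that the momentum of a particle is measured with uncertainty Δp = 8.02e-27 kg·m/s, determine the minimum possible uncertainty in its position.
6.575 nm

Using the Heisenberg uncertainty principle:
ΔxΔp ≥ ℏ/2

The minimum uncertainty in position is:
Δx_min = ℏ/(2Δp)
Δx_min = (1.055e-34 J·s) / (2 × 8.020e-27 kg·m/s)
Δx_min = 6.575e-09 m = 6.575 nm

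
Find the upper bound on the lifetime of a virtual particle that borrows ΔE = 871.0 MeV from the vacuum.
3.778 × 10^-25 s

Using the energy-time uncertainty principle:
ΔEΔt ≥ ℏ/2

For a virtual particle borrowing energy ΔE, the maximum lifetime is:
Δt_max = ℏ/(2ΔE)

Converting energy:
ΔE = 871.0 MeV = 1.395e-10 J

Δt_max = (1.055e-34 J·s) / (2 × 1.395e-10 J)
Δt_max = 3.778e-25 s = 3.778 × 10^-25 s

Virtual particles with higher borrowed energy exist for shorter times.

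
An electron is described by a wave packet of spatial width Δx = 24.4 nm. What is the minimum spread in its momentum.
2.161 × 10^-27 kg·m/s

For a wave packet, the spatial width Δx and momentum spread Δp are related by the uncertainty principle:
ΔxΔp ≥ ℏ/2

The minimum momentum spread is:
Δp_min = ℏ/(2Δx)
Δp_min = (1.055e-34 J·s) / (2 × 2.440e-08 m)
Δp_min = 2.161e-27 kg·m/s

A wave packet cannot have both a well-defined position and well-defined momentum.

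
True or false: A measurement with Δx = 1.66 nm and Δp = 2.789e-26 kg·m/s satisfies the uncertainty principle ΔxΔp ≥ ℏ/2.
No, it violates the uncertainty principle (impossible measurement).

Calculate the product ΔxΔp:
ΔxΔp = (1.660e-09 m) × (2.789e-26 kg·m/s)
ΔxΔp = 4.630e-35 J·s

Compare to the minimum allowed value ℏ/2:
ℏ/2 = 5.273e-35 J·s

Since ΔxΔp = 4.630e-35 J·s < 5.273e-35 J·s = ℏ/2,
the measurement violates the uncertainty principle.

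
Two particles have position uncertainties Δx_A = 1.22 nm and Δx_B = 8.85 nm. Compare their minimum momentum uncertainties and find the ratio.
Particle A has the larger minimum momentum uncertainty, by a factor of 7.25.

For each particle, the minimum momentum uncertainty is Δp_min = ℏ/(2Δx):

Particle A: Δp_A = ℏ/(2×1.220e-09 m) = 4.322e-26 kg·m/s
Particle B: Δp_B = ℏ/(2×8.850e-09 m) = 5.958e-27 kg·m/s

Ratio: Δp_A/Δp_B = 7.25

Since Δp_min ∝ 1/Δx, the particle with smaller position uncertainty (A) has larger momentum uncertainty.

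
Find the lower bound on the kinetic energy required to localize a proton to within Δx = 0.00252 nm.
816.870 meV

Localizing a particle requires giving it sufficient momentum uncertainty:

1. From uncertainty principle: Δp ≥ ℏ/(2Δx)
   Δp_min = (1.055e-34 J·s) / (2 × 2.520e-12 m)
   Δp_min = 2.092e-23 kg·m/s

2. This momentum uncertainty corresponds to kinetic energy:
   KE ≈ (Δp)²/(2m) = (2.092e-23)²/(2 × 1.673e-27 kg)
   KE = 1.309e-19 J = 816.870 meV

Tighter localization requires more energy.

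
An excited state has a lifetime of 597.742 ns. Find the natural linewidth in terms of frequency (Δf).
133.130 kHz

Using the energy-time uncertainty principle and E = hf:
ΔEΔt ≥ ℏ/2
hΔf·Δt ≥ ℏ/2

The minimum frequency uncertainty is:
Δf = ℏ/(2hτ) = 1/(4πτ)
Δf = 1/(4π × 5.977e-07 s)
Δf = 1.331e+05 Hz = 133.130 kHz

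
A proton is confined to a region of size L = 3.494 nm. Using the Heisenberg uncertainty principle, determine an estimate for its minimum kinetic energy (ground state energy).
424.921 neV

Using the uncertainty principle to estimate ground state energy:

1. The position uncertainty is approximately the confinement size:
   Δx ≈ L = 3.494e-09 m

2. From ΔxΔp ≥ ℏ/2, the minimum momentum uncertainty is:
   Δp ≈ ℏ/(2L) = 1.509e-26 kg·m/s

3. The kinetic energy is approximately:
   KE ≈ (Δp)²/(2m) = (1.509e-26)²/(2 × 1.673e-27 kg)
   KE ≈ 6.808e-26 J = 424.921 neV

This is an order-of-magnitude estimate of the ground state energy.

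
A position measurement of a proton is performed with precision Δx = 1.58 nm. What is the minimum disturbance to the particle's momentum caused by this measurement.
3.337 × 10^-26 kg·m/s

The uncertainty principle implies that measuring position disturbs momentum:
ΔxΔp ≥ ℏ/2

When we measure position with precision Δx, we necessarily introduce a momentum uncertainty:
Δp ≥ ℏ/(2Δx)
Δp_min = (1.055e-34 J·s) / (2 × 1.580e-09 m)
Δp_min = 3.337e-26 kg·m/s

The more precisely we measure position, the greater the momentum disturbance.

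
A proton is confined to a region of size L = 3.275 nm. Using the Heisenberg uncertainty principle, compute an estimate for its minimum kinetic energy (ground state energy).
483.650 neV

Using the uncertainty principle to estimate ground state energy:

1. The position uncertainty is approximately the confinement size:
   Δx ≈ L = 3.275e-09 m

2. From ΔxΔp ≥ ℏ/2, the minimum momentum uncertainty is:
   Δp ≈ ℏ/(2L) = 1.610e-26 kg·m/s

3. The kinetic energy is approximately:
   KE ≈ (Δp)²/(2m) = (1.610e-26)²/(2 × 1.673e-27 kg)
   KE ≈ 7.749e-26 J = 483.650 neV

This is an order-of-magnitude estimate of the ground state energy.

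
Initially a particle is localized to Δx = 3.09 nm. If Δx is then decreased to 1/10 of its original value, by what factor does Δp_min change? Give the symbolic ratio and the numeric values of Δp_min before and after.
Original Δp_min = 1.706 × 10^-26 kg·m/s; new Δp'_min = 1.706 × 10^-25 kg·m/s; ratio Δp'_min/Δp_min = 10.

From the uncertainty principle ΔxΔp ≥ ℏ/2, the minimum momentum uncertainty is Δp_min = ℏ/(2Δx).

Original (Δx = 3.09 nm = 3.090e-09 m):
Δp_min = (1.055e-34 J·s)/(2 × 3.090e-09 m) = 1.706e-26 kg·m/s

When Δx → (1/10)Δx:
Δp'_min = ℏ/(2 × (1/10)Δx) = 10 × ℏ/(2Δx) = 10 × Δp_min
Δp'_min = 10 × 1.706e-26 kg·m/s = 1.706e-25 kg·m/s

Since Δp_min ∝ 1/Δx, when Δx is decreased to 1/10 of its original value, Δp_min increases to 10 times its original value.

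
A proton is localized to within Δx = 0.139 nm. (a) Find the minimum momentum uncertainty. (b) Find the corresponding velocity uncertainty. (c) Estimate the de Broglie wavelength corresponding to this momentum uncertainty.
(a) Δp_min = 3.793 × 10^-25 kg·m/s
(b) Δv_min = 226.795 m/s
(c) λ_dB = 1.747 nm

Step-by-step:

(a) From the uncertainty principle:
Δp_min = ℏ/(2Δx) = (1.055e-34 J·s)/(2 × 1.390e-10 m) = 3.793e-25 kg·m/s

(b) The velocity uncertainty:
Δv = Δp/m = (3.793e-25 kg·m/s)/(1.673e-27 kg) = 2.268e+02 m/s = 226.795 m/s

(c) The de Broglie wavelength for this momentum:
λ = h/p = (6.626e-34 J·s)/(3.793e-25 kg·m/s) = 1.747e-09 m = 1.747 nm

Note: The de Broglie wavelength is comparable to the localization size, as expected from wave-particle duality.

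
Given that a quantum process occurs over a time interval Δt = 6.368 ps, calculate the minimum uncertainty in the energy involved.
51.681 μeV

Using the energy-time uncertainty principle:
ΔEΔt ≥ ℏ/2

The minimum uncertainty in energy is:
ΔE_min = ℏ/(2Δt)
ΔE_min = (1.055e-34 J·s) / (2 × 6.368e-12 s)
ΔE_min = 8.280e-24 J = 51.681 μeV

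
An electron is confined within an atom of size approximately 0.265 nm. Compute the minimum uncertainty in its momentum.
1.990 × 10^-25 kg·m/s

Using the Heisenberg uncertainty principle:
ΔxΔp ≥ ℏ/2

With Δx ≈ L = 2.650e-10 m (the confinement size):
Δp_min = ℏ/(2Δx)
Δp_min = (1.055e-34 J·s) / (2 × 2.650e-10 m)
Δp_min = 1.990e-25 kg·m/s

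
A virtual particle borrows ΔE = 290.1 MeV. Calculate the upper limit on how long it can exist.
1.134 ys

Using the energy-time uncertainty principle:
ΔEΔt ≥ ℏ/2

For a virtual particle borrowing energy ΔE, the maximum lifetime is:
Δt_max = ℏ/(2ΔE)

Converting energy:
ΔE = 290.1 MeV = 4.648e-11 J

Δt_max = (1.055e-34 J·s) / (2 × 4.648e-11 J)
Δt_max = 1.134e-24 s = 1.134 ys

Virtual particles with higher borrowed energy exist for shorter times.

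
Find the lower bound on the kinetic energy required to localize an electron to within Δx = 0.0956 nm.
1.042 eV

Localizing a particle requires giving it sufficient momentum uncertainty:

1. From uncertainty principle: Δp ≥ ℏ/(2Δx)
   Δp_min = (1.055e-34 J·s) / (2 × 9.560e-11 m)
   Δp_min = 5.516e-25 kg·m/s

2. This momentum uncertainty corresponds to kinetic energy:
   KE ≈ (Δp)²/(2m) = (5.516e-25)²/(2 × 9.109e-31 kg)
   KE = 1.670e-19 J = 1.042 eV

Tighter localization requires more energy.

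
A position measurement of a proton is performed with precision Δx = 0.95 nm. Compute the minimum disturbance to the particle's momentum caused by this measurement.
5.550 × 10^-26 kg·m/s

The uncertainty principle implies that measuring position disturbs momentum:
ΔxΔp ≥ ℏ/2

When we measure position with precision Δx, we necessarily introduce a momentum uncertainty:
Δp ≥ ℏ/(2Δx)
Δp_min = (1.055e-34 J·s) / (2 × 9.500e-10 m)
Δp_min = 5.550e-26 kg·m/s

The more precisely we measure position, the greater the momentum disturbance.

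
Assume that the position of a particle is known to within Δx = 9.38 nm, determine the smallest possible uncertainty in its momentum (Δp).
5.621 × 10^-27 kg·m/s

Using the Heisenberg uncertainty principle:
ΔxΔp ≥ ℏ/2

The minimum uncertainty in momentum is:
Δp_min = ℏ/(2Δx)
Δp_min = (1.055e-34 J·s) / (2 × 9.380e-09 m)
Δp_min = 5.621e-27 kg·m/s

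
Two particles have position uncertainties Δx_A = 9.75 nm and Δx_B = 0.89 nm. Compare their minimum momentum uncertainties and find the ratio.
Particle B has the larger minimum momentum uncertainty, by a factor of 10.96.

For each particle, the minimum momentum uncertainty is Δp_min = ℏ/(2Δx):

Particle A: Δp_A = ℏ/(2×9.750e-09 m) = 5.408e-27 kg·m/s
Particle B: Δp_B = ℏ/(2×8.900e-10 m) = 5.925e-26 kg·m/s

Ratio: Δp_B/Δp_A = 10.96

Since Δp_min ∝ 1/Δx, the particle with smaller position uncertainty (B) has larger momentum uncertainty.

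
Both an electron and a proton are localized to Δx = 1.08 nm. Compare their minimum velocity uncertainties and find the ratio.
The electron has the larger minimum velocity uncertainty, by a ratio of 1836.2.

For both particles, Δp_min = ℏ/(2Δx) = 4.882e-26 kg·m/s (same for both).

The velocity uncertainty is Δv = Δp/m:
- electron: Δv = 4.882e-26 / 9.109e-31 = 5.360e+04 m/s = 53.596 km/s
- proton: Δv = 4.882e-26 / 1.673e-27 = 2.919e+01 m/s = 29.189 m/s

Ratio: 5.360e+04 / 2.919e+01 = 1836.2

The lighter particle has larger velocity uncertainty because Δv ∝ 1/m.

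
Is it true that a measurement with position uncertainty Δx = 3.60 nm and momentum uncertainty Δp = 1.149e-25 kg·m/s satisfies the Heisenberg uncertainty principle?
Yes, it satisfies the uncertainty principle.

Calculate the product ΔxΔp:
ΔxΔp = (3.600e-09 m) × (1.149e-25 kg·m/s)
ΔxΔp = 4.136e-34 J·s

Compare to the minimum allowed value ℏ/2:
ℏ/2 = 5.273e-35 J·s

Since ΔxΔp = 4.136e-34 J·s ≥ 5.273e-35 J·s = ℏ/2,
the measurement satisfies the uncertainty principle.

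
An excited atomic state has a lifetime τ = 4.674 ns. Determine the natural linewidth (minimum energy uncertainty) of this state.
70.412 neV

Using the energy-time uncertainty principle:
ΔEΔt ≥ ℏ/2

The lifetime τ represents the time uncertainty Δt.
The natural linewidth (minimum energy uncertainty) is:

ΔE = ℏ/(2τ)
ΔE = (1.055e-34 J·s) / (2 × 4.674e-09 s)
ΔE = 1.128e-26 J = 70.412 neV

This natural linewidth limits the precision of spectroscopic measurements.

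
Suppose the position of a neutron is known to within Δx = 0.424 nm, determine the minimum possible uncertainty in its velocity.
74.248 m/s

Using the Heisenberg uncertainty principle and Δp = mΔv:
ΔxΔp ≥ ℏ/2
Δx(mΔv) ≥ ℏ/2

The minimum uncertainty in velocity is:
Δv_min = ℏ/(2mΔx)
Δv_min = (1.055e-34 J·s) / (2 × 1.675e-27 kg × 4.240e-10 m)
Δv_min = 7.425e+01 m/s = 74.248 m/s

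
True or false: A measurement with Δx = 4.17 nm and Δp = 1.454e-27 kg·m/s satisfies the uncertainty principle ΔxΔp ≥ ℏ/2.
No, it violates the uncertainty principle (impossible measurement).

Calculate the product ΔxΔp:
ΔxΔp = (4.170e-09 m) × (1.454e-27 kg·m/s)
ΔxΔp = 6.063e-36 J·s

Compare to the minimum allowed value ℏ/2:
ℏ/2 = 5.273e-35 J·s

Since ΔxΔp = 6.063e-36 J·s < 5.273e-35 J·s = ℏ/2,
the measurement violates the uncertainty principle.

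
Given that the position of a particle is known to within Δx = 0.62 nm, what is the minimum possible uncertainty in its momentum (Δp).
8.505 × 10^-26 kg·m/s

Using the Heisenberg uncertainty principle:
ΔxΔp ≥ ℏ/2

The minimum uncertainty in momentum is:
Δp_min = ℏ/(2Δx)
Δp_min = (1.055e-34 J·s) / (2 × 6.200e-10 m)
Δp_min = 8.505e-26 kg·m/s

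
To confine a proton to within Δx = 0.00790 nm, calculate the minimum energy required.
83.119 meV

Localizing a particle requires giving it sufficient momentum uncertainty:

1. From uncertainty principle: Δp ≥ ℏ/(2Δx)
   Δp_min = (1.055e-34 J·s) / (2 × 7.900e-12 m)
   Δp_min = 6.675e-24 kg·m/s

2. This momentum uncertainty corresponds to kinetic energy:
   KE ≈ (Δp)²/(2m) = (6.675e-24)²/(2 × 1.673e-27 kg)
   KE = 1.332e-20 J = 83.119 meV

Tighter localization requires more energy.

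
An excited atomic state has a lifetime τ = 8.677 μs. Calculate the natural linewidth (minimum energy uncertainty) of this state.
37.929 peV

Using the energy-time uncertainty principle:
ΔEΔt ≥ ℏ/2

The lifetime τ represents the time uncertainty Δt.
The natural linewidth (minimum energy uncertainty) is:

ΔE = ℏ/(2τ)
ΔE = (1.055e-34 J·s) / (2 × 8.677e-06 s)
ΔE = 6.077e-30 J = 37.929 peV

This natural linewidth limits the precision of spectroscopic measurements.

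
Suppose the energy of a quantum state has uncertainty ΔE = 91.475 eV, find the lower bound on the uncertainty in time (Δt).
3.598 as

Using the energy-time uncertainty principle:
ΔEΔt ≥ ℏ/2

The minimum uncertainty in time is:
Δt_min = ℏ/(2ΔE)
Δt_min = (1.055e-34 J·s) / (2 × 1.466e-17 J)
Δt_min = 3.598e-18 s = 3.598 as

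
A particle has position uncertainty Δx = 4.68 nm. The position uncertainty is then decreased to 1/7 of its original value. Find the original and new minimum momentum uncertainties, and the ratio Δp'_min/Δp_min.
Original Δp_min = 1.127 × 10^-26 kg·m/s; new Δp'_min = 7.887 × 10^-26 kg·m/s; ratio Δp'_min/Δp_min = 7.

From the uncertainty principle ΔxΔp ≥ ℏ/2, the minimum momentum uncertainty is Δp_min = ℏ/(2Δx).

Original (Δx = 4.68 nm = 4.680e-09 m):
Δp_min = (1.055e-34 J·s)/(2 × 4.680e-09 m) = 1.127e-26 kg·m/s

When Δx → (1/7)Δx:
Δp'_min = ℏ/(2 × (1/7)Δx) = 7 × ℏ/(2Δx) = 7 × Δp_min
Δp'_min = 7 × 1.127e-26 kg·m/s = 7.887e-26 kg·m/s

Since Δp_min ∝ 1/Δx, when Δx is decreased to 1/7 of its original value, Δp_min increases to 7 times its original value.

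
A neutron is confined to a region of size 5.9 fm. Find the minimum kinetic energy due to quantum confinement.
148.817 keV

Using the uncertainty principle:

1. Position uncertainty: Δx ≈ 5.900e-15 m
2. Minimum momentum uncertainty: Δp = ℏ/(2Δx) = 8.937e-21 kg·m/s
3. Minimum kinetic energy:
   KE = (Δp)²/(2m) = (8.937e-21)²/(2 × 1.675e-27 kg)
   KE = 2.384e-14 J = 148.817 keV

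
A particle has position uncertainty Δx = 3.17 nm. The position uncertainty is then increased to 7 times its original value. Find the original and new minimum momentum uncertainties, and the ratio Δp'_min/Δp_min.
Original Δp_min = 1.663 × 10^-26 kg·m/s; new Δp'_min = 2.376 × 10^-27 kg·m/s; ratio Δp'_min/Δp_min = 1/7.

From the uncertainty principle ΔxΔp ≥ ℏ/2, the minimum momentum uncertainty is Δp_min = ℏ/(2Δx).

Original (Δx = 3.17 nm = 3.170e-09 m):
Δp_min = (1.055e-34 J·s)/(2 × 3.170e-09 m) = 1.663e-26 kg·m/s

When Δx → 7Δx:
Δp'_min = ℏ/(2 × 7Δx) = (1/7) × ℏ/(2Δx) = (1/7) × Δp_min
Δp'_min = 1/7 × 1.663e-26 kg·m/s = 2.376e-27 kg·m/s

Since Δp_min ∝ 1/Δx, when Δx is increased to 7 times its original value, Δp_min decreases to 1/7 of its original value.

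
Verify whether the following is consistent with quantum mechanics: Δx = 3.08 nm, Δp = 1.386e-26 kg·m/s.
No, it violates the uncertainty principle (impossible measurement).

Calculate the product ΔxΔp:
ΔxΔp = (3.080e-09 m) × (1.386e-26 kg·m/s)
ΔxΔp = 4.269e-35 J·s

Compare to the minimum allowed value ℏ/2:
ℏ/2 = 5.273e-35 J·s

Since ΔxΔp = 4.269e-35 J·s < 5.273e-35 J·s = ℏ/2,
the measurement violates the uncertainty principle.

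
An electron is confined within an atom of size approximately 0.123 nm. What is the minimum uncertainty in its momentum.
4.287 × 10^-25 kg·m/s

Using the Heisenberg uncertainty principle:
ΔxΔp ≥ ℏ/2

With Δx ≈ L = 1.230e-10 m (the confinement size):
Δp_min = ℏ/(2Δx)
Δp_min = (1.055e-34 J·s) / (2 × 1.230e-10 m)
Δp_min = 4.287e-25 kg·m/s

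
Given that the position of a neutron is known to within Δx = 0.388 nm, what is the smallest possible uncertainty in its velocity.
81.137 m/s

Using the Heisenberg uncertainty principle and Δp = mΔv:
ΔxΔp ≥ ℏ/2
Δx(mΔv) ≥ ℏ/2

The minimum uncertainty in velocity is:
Δv_min = ℏ/(2mΔx)
Δv_min = (1.055e-34 J·s) / (2 × 1.675e-27 kg × 3.880e-10 m)
Δv_min = 8.114e+01 m/s = 81.137 m/s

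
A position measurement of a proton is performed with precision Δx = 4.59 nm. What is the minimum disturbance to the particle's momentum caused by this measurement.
1.149 × 10^-26 kg·m/s

The uncertainty principle implies that measuring position disturbs momentum:
ΔxΔp ≥ ℏ/2

When we measure position with precision Δx, we necessarily introduce a momentum uncertainty:
Δp ≥ ℏ/(2Δx)
Δp_min = (1.055e-34 J·s) / (2 × 4.590e-09 m)
Δp_min = 1.149e-26 kg·m/s

The more precisely we measure position, the greater the momentum disturbance.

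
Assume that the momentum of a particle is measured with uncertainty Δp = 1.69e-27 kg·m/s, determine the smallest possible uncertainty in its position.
31.200 nm

Using the Heisenberg uncertainty principle:
ΔxΔp ≥ ℏ/2

The minimum uncertainty in position is:
Δx_min = ℏ/(2Δp)
Δx_min = (1.055e-34 J·s) / (2 × 1.690e-27 kg·m/s)
Δx_min = 3.120e-08 m = 31.200 nm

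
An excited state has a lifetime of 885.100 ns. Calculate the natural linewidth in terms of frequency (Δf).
89.908 kHz

Using the energy-time uncertainty principle and E = hf:
ΔEΔt ≥ ℏ/2
hΔf·Δt ≥ ℏ/2

The minimum frequency uncertainty is:
Δf = ℏ/(2hτ) = 1/(4πτ)
Δf = 1/(4π × 8.851e-07 s)
Δf = 8.991e+04 Hz = 89.908 kHz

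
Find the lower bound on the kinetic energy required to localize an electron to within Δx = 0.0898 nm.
1.181 eV

Localizing a particle requires giving it sufficient momentum uncertainty:

1. From uncertainty principle: Δp ≥ ℏ/(2Δx)
   Δp_min = (1.055e-34 J·s) / (2 × 8.980e-11 m)
   Δp_min = 5.872e-25 kg·m/s

2. This momentum uncertainty corresponds to kinetic energy:
   KE ≈ (Δp)²/(2m) = (5.872e-25)²/(2 × 9.109e-31 kg)
   KE = 1.892e-19 J = 1.181 eV

Tighter localization requires more energy.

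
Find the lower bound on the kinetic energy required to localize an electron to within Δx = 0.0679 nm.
2.066 eV

Localizing a particle requires giving it sufficient momentum uncertainty:

1. From uncertainty principle: Δp ≥ ℏ/(2Δx)
   Δp_min = (1.055e-34 J·s) / (2 × 6.790e-11 m)
   Δp_min = 7.766e-25 kg·m/s

2. This momentum uncertainty corresponds to kinetic energy:
   KE ≈ (Δp)²/(2m) = (7.766e-25)²/(2 × 9.109e-31 kg)
   KE = 3.310e-19 J = 2.066 eV

Tighter localization requires more energy.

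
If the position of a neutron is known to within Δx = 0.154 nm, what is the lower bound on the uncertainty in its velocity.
204.423 m/s

Using the Heisenberg uncertainty principle and Δp = mΔv:
ΔxΔp ≥ ℏ/2
Δx(mΔv) ≥ ℏ/2

The minimum uncertainty in velocity is:
Δv_min = ℏ/(2mΔx)
Δv_min = (1.055e-34 J·s) / (2 × 1.675e-27 kg × 1.540e-10 m)
Δv_min = 2.044e+02 m/s = 204.423 m/s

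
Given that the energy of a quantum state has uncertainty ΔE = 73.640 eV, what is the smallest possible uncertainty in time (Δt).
4.469 as

Using the energy-time uncertainty principle:
ΔEΔt ≥ ℏ/2

The minimum uncertainty in time is:
Δt_min = ℏ/(2ΔE)
Δt_min = (1.055e-34 J·s) / (2 × 1.180e-17 J)
Δt_min = 4.469e-18 s = 4.469 as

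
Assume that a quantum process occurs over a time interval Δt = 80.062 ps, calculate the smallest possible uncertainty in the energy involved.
4.111 μeV

Using the energy-time uncertainty principle:
ΔEΔt ≥ ℏ/2

The minimum uncertainty in energy is:
ΔE_min = ℏ/(2Δt)
ΔE_min = (1.055e-34 J·s) / (2 × 8.006e-11 s)
ΔE_min = 6.586e-25 J = 4.111 μeV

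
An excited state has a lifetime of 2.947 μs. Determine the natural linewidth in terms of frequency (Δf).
27.003 kHz

Using the energy-time uncertainty principle and E = hf:
ΔEΔt ≥ ℏ/2
hΔf·Δt ≥ ℏ/2

The minimum frequency uncertainty is:
Δf = ℏ/(2hτ) = 1/(4πτ)
Δf = 1/(4π × 2.947e-06 s)
Δf = 2.700e+04 Hz = 27.003 kHz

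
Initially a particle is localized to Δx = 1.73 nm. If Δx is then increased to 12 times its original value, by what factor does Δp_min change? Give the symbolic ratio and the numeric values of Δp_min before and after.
Original Δp_min = 3.048 × 10^-26 kg·m/s; new Δp'_min = 2.540 × 10^-27 kg·m/s; ratio Δp'_min/Δp_min = 1/12.

From the uncertainty principle ΔxΔp ≥ ℏ/2, the minimum momentum uncertainty is Δp_min = ℏ/(2Δx).

Original (Δx = 1.73 nm = 1.730e-09 m):
Δp_min = (1.055e-34 J·s)/(2 × 1.730e-09 m) = 3.048e-26 kg·m/s

When Δx → 12Δx:
Δp'_min = ℏ/(2 × 12Δx) = (1/12) × ℏ/(2Δx) = (1/12) × Δp_min
Δp'_min = 1/12 × 3.048e-26 kg·m/s = 2.540e-27 kg·m/s

Since Δp_min ∝ 1/Δx, when Δx is increased to 12 times its original value, Δp_min decreases to 1/12 of its original value.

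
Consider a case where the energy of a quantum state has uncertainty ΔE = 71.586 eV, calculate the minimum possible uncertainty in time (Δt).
4.597 as

Using the energy-time uncertainty principle:
ΔEΔt ≥ ℏ/2

The minimum uncertainty in time is:
Δt_min = ℏ/(2ΔE)
Δt_min = (1.055e-34 J·s) / (2 × 1.147e-17 J)
Δt_min = 4.597e-18 s = 4.597 as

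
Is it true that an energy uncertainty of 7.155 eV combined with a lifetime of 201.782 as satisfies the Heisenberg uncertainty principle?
Yes, it satisfies the uncertainty relation.

Calculate the product ΔEΔt:
ΔE = 7.155 eV = 1.146e-18 J
ΔEΔt = (1.146e-18 J) × (2.018e-16 s)
ΔEΔt = 2.313e-34 J·s

Compare to the minimum allowed value ℏ/2:
ℏ/2 = 5.273e-35 J·s

Since ΔEΔt = 2.313e-34 J·s ≥ 5.273e-35 J·s = ℏ/2,
this satisfies the uncertainty relation.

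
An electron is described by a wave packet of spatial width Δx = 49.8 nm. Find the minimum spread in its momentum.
1.059 × 10^-27 kg·m/s

For a wave packet, the spatial width Δx and momentum spread Δp are related by the uncertainty principle:
ΔxΔp ≥ ℏ/2

The minimum momentum spread is:
Δp_min = ℏ/(2Δx)
Δp_min = (1.055e-34 J·s) / (2 × 4.980e-08 m)
Δp_min = 1.059e-27 kg·m/s

A wave packet cannot have both a well-defined position and well-defined momentum.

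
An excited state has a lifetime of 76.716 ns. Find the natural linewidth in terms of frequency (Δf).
1.037 MHz

Using the energy-time uncertainty principle and E = hf:
ΔEΔt ≥ ℏ/2
hΔf·Δt ≥ ℏ/2

The minimum frequency uncertainty is:
Δf = ℏ/(2hτ) = 1/(4πτ)
Δf = 1/(4π × 7.672e-08 s)
Δf = 1.037e+06 Hz = 1.037 MHz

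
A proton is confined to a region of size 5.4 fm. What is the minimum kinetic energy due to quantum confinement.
177.896 keV

Using the uncertainty principle:

1. Position uncertainty: Δx ≈ 5.400e-15 m
2. Minimum momentum uncertainty: Δp = ℏ/(2Δx) = 9.765e-21 kg·m/s
3. Minimum kinetic energy:
   KE = (Δp)²/(2m) = (9.765e-21)²/(2 × 1.673e-27 kg)
   KE = 2.850e-14 J = 177.896 keV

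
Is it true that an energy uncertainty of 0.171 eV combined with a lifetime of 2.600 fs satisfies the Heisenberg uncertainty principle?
Yes, it satisfies the uncertainty relation.

Calculate the product ΔEΔt:
ΔE = 0.171 eV = 2.740e-20 J
ΔEΔt = (2.740e-20 J) × (2.600e-15 s)
ΔEΔt = 7.123e-35 J·s

Compare to the minimum allowed value ℏ/2:
ℏ/2 = 5.273e-35 J·s

Since ΔEΔt = 7.123e-35 J·s ≥ 5.273e-35 J·s = ℏ/2,
this satisfies the uncertainty relation.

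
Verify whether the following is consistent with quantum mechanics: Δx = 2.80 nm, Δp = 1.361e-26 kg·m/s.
No, it violates the uncertainty principle (impossible measurement).

Calculate the product ΔxΔp:
ΔxΔp = (2.800e-09 m) × (1.361e-26 kg·m/s)
ΔxΔp = 3.811e-35 J·s

Compare to the minimum allowed value ℏ/2:
ℏ/2 = 5.273e-35 J·s

Since ΔxΔp = 3.811e-35 J·s < 5.273e-35 J·s = ℏ/2,
the measurement violates the uncertainty principle.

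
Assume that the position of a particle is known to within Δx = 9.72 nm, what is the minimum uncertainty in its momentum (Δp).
5.425 × 10^-27 kg·m/s

Using the Heisenberg uncertainty principle:
ΔxΔp ≥ ℏ/2

The minimum uncertainty in momentum is:
Δp_min = ℏ/(2Δx)
Δp_min = (1.055e-34 J·s) / (2 × 9.720e-09 m)
Δp_min = 5.425e-27 kg·m/s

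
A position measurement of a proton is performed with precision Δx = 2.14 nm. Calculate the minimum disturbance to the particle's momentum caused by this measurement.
2.464 × 10^-26 kg·m/s

The uncertainty principle implies that measuring position disturbs momentum:
ΔxΔp ≥ ℏ/2

When we measure position with precision Δx, we necessarily introduce a momentum uncertainty:
Δp ≥ ℏ/(2Δx)
Δp_min = (1.055e-34 J·s) / (2 × 2.140e-09 m)
Δp_min = 2.464e-26 kg·m/s

The more precisely we measure position, the greater the momentum disturbance.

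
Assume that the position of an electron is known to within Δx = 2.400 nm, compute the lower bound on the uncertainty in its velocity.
24.118 km/s

Using the Heisenberg uncertainty principle and Δp = mΔv:
ΔxΔp ≥ ℏ/2
Δx(mΔv) ≥ ℏ/2

The minimum uncertainty in velocity is:
Δv_min = ℏ/(2mΔx)
Δv_min = (1.055e-34 J·s) / (2 × 9.109e-31 kg × 2.400e-09 m)
Δv_min = 2.412e+04 m/s = 24.118 km/s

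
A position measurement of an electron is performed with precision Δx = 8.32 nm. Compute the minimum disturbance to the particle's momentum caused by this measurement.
6.338 × 10^-27 kg·m/s

The uncertainty principle implies that measuring position disturbs momentum:
ΔxΔp ≥ ℏ/2

When we measure position with precision Δx, we necessarily introduce a momentum uncertainty:
Δp ≥ ℏ/(2Δx)
Δp_min = (1.055e-34 J·s) / (2 × 8.320e-09 m)
Δp_min = 6.338e-27 kg·m/s

The more precisely we measure position, the greater the momentum disturbance.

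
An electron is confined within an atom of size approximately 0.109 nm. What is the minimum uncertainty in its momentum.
4.837 × 10^-25 kg·m/s

Using the Heisenberg uncertainty principle:
ΔxΔp ≥ ℏ/2

With Δx ≈ L = 1.090e-10 m (the confinement size):
Δp_min = ℏ/(2Δx)
Δp_min = (1.055e-34 J·s) / (2 × 1.090e-10 m)
Δp_min = 4.837e-25 kg·m/s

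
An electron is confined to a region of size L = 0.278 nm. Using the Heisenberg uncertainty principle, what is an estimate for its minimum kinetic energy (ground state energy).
123.246 meV

Using the uncertainty principle to estimate ground state energy:

1. The position uncertainty is approximately the confinement size:
   Δx ≈ L = 2.780e-10 m

2. From ΔxΔp ≥ ℏ/2, the minimum momentum uncertainty is:
   Δp ≈ ℏ/(2L) = 1.897e-25 kg·m/s

3. The kinetic energy is approximately:
   KE ≈ (Δp)²/(2m) = (1.897e-25)²/(2 × 9.109e-31 kg)
   KE ≈ 1.975e-20 J = 123.246 meV

This is an order-of-magnitude estimate of the ground state energy.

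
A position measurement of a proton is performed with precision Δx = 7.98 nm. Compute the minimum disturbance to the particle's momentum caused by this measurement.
6.608 × 10^-27 kg·m/s

The uncertainty principle implies that measuring position disturbs momentum:
ΔxΔp ≥ ℏ/2

When we measure position with precision Δx, we necessarily introduce a momentum uncertainty:
Δp ≥ ℏ/(2Δx)
Δp_min = (1.055e-34 J·s) / (2 × 7.980e-09 m)
Δp_min = 6.608e-27 kg·m/s

The more precisely we measure position, the greater the momentum disturbance.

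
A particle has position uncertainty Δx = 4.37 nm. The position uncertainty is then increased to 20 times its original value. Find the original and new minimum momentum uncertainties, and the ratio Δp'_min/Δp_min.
Original Δp_min = 1.207 × 10^-26 kg·m/s; new Δp'_min = 6.033 × 10^-28 kg·m/s; ratio Δp'_min/Δp_min = 1/20.

From the uncertainty principle ΔxΔp ≥ ℏ/2, the minimum momentum uncertainty is Δp_min = ℏ/(2Δx).

Original (Δx = 4.37 nm = 4.370e-09 m):
Δp_min = (1.055e-34 J·s)/(2 × 4.370e-09 m) = 1.207e-26 kg·m/s

When Δx → 20Δx:
Δp'_min = ℏ/(2 × 20Δx) = (1/20) × ℏ/(2Δx) = (1/20) × Δp_min
Δp'_min = 1/20 × 1.207e-26 kg·m/s = 6.033e-28 kg·m/s

Since Δp_min ∝ 1/Δx, when Δx is increased to 20 times its original value, Δp_min decreases to 1/20 of its original value.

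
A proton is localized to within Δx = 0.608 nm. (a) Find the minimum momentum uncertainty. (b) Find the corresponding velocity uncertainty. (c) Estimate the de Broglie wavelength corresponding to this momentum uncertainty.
(a) Δp_min = 8.672 × 10^-26 kg·m/s
(b) Δv_min = 51.850 m/s
(c) λ_dB = 7.640 nm

Step-by-step:

(a) From the uncertainty principle:
Δp_min = ℏ/(2Δx) = (1.055e-34 J·s)/(2 × 6.080e-10 m) = 8.672e-26 kg·m/s

(b) The velocity uncertainty:
Δv = Δp/m = (8.672e-26 kg·m/s)/(1.673e-27 kg) = 5.185e+01 m/s = 51.850 m/s

(c) The de Broglie wavelength for this momentum:
λ = h/p = (6.626e-34 J·s)/(8.672e-26 kg·m/s) = 7.640e-09 m = 7.640 nm

Note: The de Broglie wavelength is comparable to the localization size, as expected from wave-particle duality.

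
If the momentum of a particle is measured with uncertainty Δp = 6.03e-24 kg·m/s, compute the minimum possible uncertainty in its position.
8.744 pm

Using the Heisenberg uncertainty principle:
ΔxΔp ≥ ℏ/2

The minimum uncertainty in position is:
Δx_min = ℏ/(2Δp)
Δx_min = (1.055e-34 J·s) / (2 × 6.030e-24 kg·m/s)
Δx_min = 8.744e-12 m = 8.744 pm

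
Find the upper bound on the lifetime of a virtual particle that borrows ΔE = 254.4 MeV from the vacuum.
1.294 ys

Using the energy-time uncertainty principle:
ΔEΔt ≥ ℏ/2

For a virtual particle borrowing energy ΔE, the maximum lifetime is:
Δt_max = ℏ/(2ΔE)

Converting energy:
ΔE = 254.4 MeV = 4.076e-11 J

Δt_max = (1.055e-34 J·s) / (2 × 4.076e-11 J)
Δt_max = 1.294e-24 s = 1.294 ys

Virtual particles with higher borrowed energy exist for shorter times.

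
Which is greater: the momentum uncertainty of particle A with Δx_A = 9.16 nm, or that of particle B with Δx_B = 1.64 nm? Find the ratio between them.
Particle B has the larger minimum momentum uncertainty, by a factor of 5.59.

For each particle, the minimum momentum uncertainty is Δp_min = ℏ/(2Δx):

Particle A: Δp_A = ℏ/(2×9.160e-09 m) = 5.756e-27 kg·m/s
Particle B: Δp_B = ℏ/(2×1.640e-09 m) = 3.215e-26 kg·m/s

Ratio: Δp_B/Δp_A = 5.59

Since Δp_min ∝ 1/Δx, the particle with smaller position uncertainty (B) has larger momentum uncertainty.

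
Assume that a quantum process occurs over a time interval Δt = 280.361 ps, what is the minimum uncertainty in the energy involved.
1.174 μeV

Using the energy-time uncertainty principle:
ΔEΔt ≥ ℏ/2

The minimum uncertainty in energy is:
ΔE_min = ℏ/(2Δt)
ΔE_min = (1.055e-34 J·s) / (2 × 2.804e-10 s)
ΔE_min = 1.881e-25 J = 1.174 μeV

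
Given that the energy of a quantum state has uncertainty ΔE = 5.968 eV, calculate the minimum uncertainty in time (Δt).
55.145 as

Using the energy-time uncertainty principle:
ΔEΔt ≥ ℏ/2

The minimum uncertainty in time is:
Δt_min = ℏ/(2ΔE)
Δt_min = (1.055e-34 J·s) / (2 × 9.562e-19 J)
Δt_min = 5.515e-17 s = 55.145 as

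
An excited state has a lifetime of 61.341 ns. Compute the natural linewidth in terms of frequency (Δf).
1.297 MHz

Using the energy-time uncertainty principle and E = hf:
ΔEΔt ≥ ℏ/2
hΔf·Δt ≥ ℏ/2

The minimum frequency uncertainty is:
Δf = ℏ/(2hτ) = 1/(4πτ)
Δf = 1/(4π × 6.134e-08 s)
Δf = 1.297e+06 Hz = 1.297 MHz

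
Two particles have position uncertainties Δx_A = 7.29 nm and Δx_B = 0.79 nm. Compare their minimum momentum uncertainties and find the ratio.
Particle B has the larger minimum momentum uncertainty, by a factor of 9.23.

For each particle, the minimum momentum uncertainty is Δp_min = ℏ/(2Δx):

Particle A: Δp_A = ℏ/(2×7.290e-09 m) = 7.233e-27 kg·m/s
Particle B: Δp_B = ℏ/(2×7.900e-10 m) = 6.675e-26 kg·m/s

Ratio: Δp_B/Δp_A = 9.23

Since Δp_min ∝ 1/Δx, the particle with smaller position uncertainty (B) has larger momentum uncertainty.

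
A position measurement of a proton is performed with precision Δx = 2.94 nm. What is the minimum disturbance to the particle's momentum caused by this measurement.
1.793 × 10^-26 kg·m/s

The uncertainty principle implies that measuring position disturbs momentum:
ΔxΔp ≥ ℏ/2

When we measure position with precision Δx, we necessarily introduce a momentum uncertainty:
Δp ≥ ℏ/(2Δx)
Δp_min = (1.055e-34 J·s) / (2 × 2.940e-09 m)
Δp_min = 1.793e-26 kg·m/s

The more precisely we measure position, the greater the momentum disturbance.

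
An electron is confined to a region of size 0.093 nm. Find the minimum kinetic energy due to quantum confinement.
1.101 eV

Using the uncertainty principle:

1. Position uncertainty: Δx ≈ 9.300e-11 m
2. Minimum momentum uncertainty: Δp = ℏ/(2Δx) = 5.670e-25 kg·m/s
3. Minimum kinetic energy:
   KE = (Δp)²/(2m) = (5.670e-25)²/(2 × 9.109e-31 kg)
   KE = 1.764e-19 J = 1.101 eV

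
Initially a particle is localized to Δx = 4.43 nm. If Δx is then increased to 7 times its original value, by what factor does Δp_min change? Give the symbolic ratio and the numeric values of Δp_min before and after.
Original Δp_min = 1.190 × 10^-26 kg·m/s; new Δp'_min = 1.700 × 10^-27 kg·m/s; ratio Δp'_min/Δp_min = 1/7.

From the uncertainty principle ΔxΔp ≥ ℏ/2, the minimum momentum uncertainty is Δp_min = ℏ/(2Δx).

Original (Δx = 4.43 nm = 4.430e-09 m):
Δp_min = (1.055e-34 J·s)/(2 × 4.430e-09 m) = 1.190e-26 kg·m/s

When Δx → 7Δx:
Δp'_min = ℏ/(2 × 7Δx) = (1/7) × ℏ/(2Δx) = (1/7) × Δp_min
Δp'_min = 1/7 × 1.190e-26 kg·m/s = 1.700e-27 kg·m/s

Since Δp_min ∝ 1/Δx, when Δx is increased to 7 times its original value, Δp_min decreases to 1/7 of its original value.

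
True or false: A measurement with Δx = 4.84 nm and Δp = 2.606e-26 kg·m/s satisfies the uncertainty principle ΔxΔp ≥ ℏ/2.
Yes, it satisfies the uncertainty principle.

Calculate the product ΔxΔp:
ΔxΔp = (4.840e-09 m) × (2.606e-26 kg·m/s)
ΔxΔp = 1.261e-34 J·s

Compare to the minimum allowed value ℏ/2:
ℏ/2 = 5.273e-35 J·s

Since ΔxΔp = 1.261e-34 J·s ≥ 5.273e-35 J·s = ℏ/2,
the measurement satisfies the uncertainty principle.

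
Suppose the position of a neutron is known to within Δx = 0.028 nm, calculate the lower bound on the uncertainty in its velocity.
1.124 km/s

Using the Heisenberg uncertainty principle and Δp = mΔv:
ΔxΔp ≥ ℏ/2
Δx(mΔv) ≥ ℏ/2

The minimum uncertainty in velocity is:
Δv_min = ℏ/(2mΔx)
Δv_min = (1.055e-34 J·s) / (2 × 1.675e-27 kg × 2.800e-11 m)
Δv_min = 1.124e+03 m/s = 1.124 km/s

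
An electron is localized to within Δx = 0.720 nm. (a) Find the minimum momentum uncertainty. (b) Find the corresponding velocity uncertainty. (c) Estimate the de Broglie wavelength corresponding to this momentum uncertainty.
(a) Δp_min = 7.323 × 10^-26 kg·m/s
(b) Δv_min = 80.394 km/s
(c) λ_dB = 9.048 nm

Step-by-step:

(a) From the uncertainty principle:
Δp_min = ℏ/(2Δx) = (1.055e-34 J·s)/(2 × 7.200e-10 m) = 7.323e-26 kg·m/s

(b) The velocity uncertainty:
Δv = Δp/m = (7.323e-26 kg·m/s)/(9.109e-31 kg) = 8.039e+04 m/s = 80.394 km/s

(c) The de Broglie wavelength for this momentum:
λ = h/p = (6.626e-34 J·s)/(7.323e-26 kg·m/s) = 9.048e-09 m = 9.048 nm

Note: The de Broglie wavelength is comparable to the localization size, as expected from wave-particle duality.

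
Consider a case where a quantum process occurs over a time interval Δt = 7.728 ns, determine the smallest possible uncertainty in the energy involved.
42.586 neV

Using the energy-time uncertainty principle:
ΔEΔt ≥ ℏ/2

The minimum uncertainty in energy is:
ΔE_min = ℏ/(2Δt)
ΔE_min = (1.055e-34 J·s) / (2 × 7.728e-09 s)
ΔE_min = 6.823e-27 J = 42.586 neV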